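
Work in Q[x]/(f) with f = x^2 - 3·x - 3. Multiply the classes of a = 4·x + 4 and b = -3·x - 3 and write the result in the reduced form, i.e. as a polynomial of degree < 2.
First multiply in Q[x] without reducing: a · b = -12·x^2 - 24·x - 12. Now divide by f(x) = x^2 - 3·x - 3, eliminating the leading term at each step:
  leading term -12·x^2: subtract (-12)·f(x) = -12·x^2 + 36·x + 36, leaving -60·x - 48
The degree is now < 2, so this is the remainder. Hence a · b ≡ -60·x - 48 in Q[x]/(f).

Final answer: a · b ≡ -60·x - 48 (mod f(x))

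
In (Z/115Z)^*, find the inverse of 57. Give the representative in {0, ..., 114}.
Apply the extended Euclidean algorithm to (115, 57), tracking rows (r, s, t) with s·115 + t·57 = r. Each division r_prev = q·r_cur + r_new produces the new row as (previous row) − q·(current row):
  row A: (115, 1, 0)   [1·115 + 0·57 = 115]
  row B: (57, 0, 1)   [0·115 + 1·57 = 57]
  115 = 2·57 + 1   → row C = row A − 2·row B = (1, 1, −2)   [check: 1·115 − 2·57 = 1]
  57 = 57·1 + 0   → remainder 0, stop. gcd = 1 (last nonzero row C).
The gcd is 1, so 57 is invertible mod 115. The last nonzero row gives 1·115 − 2·57 = 1, so t = −2. So 57^(−1) ≡ −2 ≡ 113 (mod 115). Verify: 57 · 113 = 6441 ≡ 1 (mod 115). ✓

Final answer: 57^(−1) ≡ 113 (mod 115)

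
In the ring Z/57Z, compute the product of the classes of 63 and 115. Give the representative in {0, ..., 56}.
Reduce the factors first: 63 ≡ 6, 115 ≡ 1 (mod 57), so 63 · 115 ≡ 6 · 1 (mod 57). 6 · 1 = 6. Dividing by 57: 6 = 0·57 + 6. So (63 · 115) mod 57 = 6.

Final answer: 6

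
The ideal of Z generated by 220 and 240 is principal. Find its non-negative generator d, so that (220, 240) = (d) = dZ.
In the PID Z, (a, b) is generated by gcd(a, b). Compute gcd(240, 220) with the extended Euclidean algorithm, tracking rows (r, s, t) with s·240 + t·220 = r:
  row A: (240, 1, 0)   [1·240 + 0·220 = 240]
  row B: (220, 0, 1)   [0·240 + 1·220 = 220]
  240 = 1·220 + 20   → row C = row A − 1·row B = (20, 1, −1)   [check: 1·240 − 1·220 = 20]
  220 = 11·20 + 0   → remainder 0, stop. gcd = 20 (last nonzero row C).
So gcd(220, 240) = 20, with Bézout identity 1·240 − 1·220 = 20. Containment (⊇): the Bézout identity exhibits 20 as an element of (220, 240), giving (20) ⊆ (220, 240). Containment (⊆): since 20 | 220 and 20 | 240 (220 = 20·11, 240 = 20·12), every Z-linear combination of 220 and 240 is divisible by 20, so (220, 240) ⊆ (20). Therefore (220, 240) = (20), d = 20.

Final answer: (220, 240) = (20); d = 20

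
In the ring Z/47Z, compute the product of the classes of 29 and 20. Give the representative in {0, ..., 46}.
Both factors are already reduced mod 47. 29 · 20 = 580. Dividing by 47: 580 = 12·47 + 16. So (29 · 20) mod 47 = 16.

Final answer: 16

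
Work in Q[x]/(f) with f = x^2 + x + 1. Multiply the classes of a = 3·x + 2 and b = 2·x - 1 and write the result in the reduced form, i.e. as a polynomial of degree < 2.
a · b ≡ -5·x - 8 (mod f(x))

First multiply in Q[x] without reducing: a · b = 6·x^2 + x - 2. Now divide by f(x) = x^2 + x + 1, eliminating the leading term at each step:
  leading term 6·x^2: subtract (6)·f(x) = 6·x^2 + 6·x + 6, leaving -5·x - 8
The degree is now < 2, so this is the remainder. Hence a · b ≡ -5·x - 8 in Q[x]/(f).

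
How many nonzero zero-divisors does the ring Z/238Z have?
Z/238Z has 141 nonzero zero-divisors

In Z/238Z each nonzero element is either a unit (gcd with 238 is 1) or a zero-divisor (gcd > 1). The number of units is φ(238): factorise 238 = 2 · 7 · 17, so φ(238) = (2 − 1) · (7 − 1) · (17 − 1) = 1 · 6 · 16 = 96. The nonzero elements number 238 − 1 = 237. Hence the nonzero zero-divisors number 237 − 96 = 141.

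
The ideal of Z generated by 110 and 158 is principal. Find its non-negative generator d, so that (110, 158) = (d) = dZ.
In the PID Z, (a, b) is generated by gcd(a, b). Compute gcd(158, 110) with the extended Euclidean algorithm, tracking rows (r, s, t) with s·158 + t·110 = r:
  row A: (158, 1, 0)   [1·158 + 0·110 = 158]
  row B: (110, 0, 1)   [0·158 + 1·110 = 110]
  158 = 1·110 + 48   → row C = row A − 1·row B = (48, 1, −1)   [check: 1·158 − 1·110 = 48]
  110 = 2·48 + 14   → row D = row B − 2·row C = (14, −2, 3)   [check: −2·158 + 3·110 = 14]
  48 = 3·14 + 6   → row E = row C − 3·row D = (6, 7, −10)   [check: 7·158 − 10·110 = 6]
  14 = 2·6 + 2   → row F = row D − 2·row E = (2, −16, 23)   [check: −16·158 + 23·110 = 2]
  6 = 3·2 + 0   → remainder 0, stop. gcd = 2 (last nonzero row F).
So gcd(110, 158) = 2, with Bézout identity −16·158 + 23·110 = 2. Containment (⊇): the Bézout identity exhibits 2 as an element of (110, 158), giving (2) ⊆ (110, 158). Containment (⊆): since 2 | 110 and 2 | 158 (110 = 2·55, 158 = 2·79), every Z-linear combination of 110 and 158 is divisible by 2, so (110, 158) ⊆ (2). Therefore (110, 158) = (2), d = 2.

Final answer: (110, 158) = (2); d = 2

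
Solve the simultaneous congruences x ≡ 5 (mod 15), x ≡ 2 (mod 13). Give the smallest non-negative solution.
The moduli 15, 13 are pairwise coprime, so by the CRT there is a unique solution mod 15·13 = 195.
Solve by successive substitution. Start with x ≡ 5 (mod 15).
  Combine with x ≡ 2 (mod 13): write x = 5 + 15·t and require 5 + 15·t ≡ 2 (mod 13), i.e. 15·t ≡ 2 − 5 ≡ 10 (mod 13). Since 15^(−1) ≡ 7 (mod 13) (15 ≡ 2 (mod 13)), t ≡ 7·10 ≡ 5 (mod 13). So x ≡ 5 + 15·5 = 80 (mod 195).
Unique solution in [0, 195): x = 80.

Final answer: x ≡ 80 (mod 195); the representative in [0, 195) is 80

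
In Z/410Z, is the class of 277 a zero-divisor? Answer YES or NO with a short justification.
NO

gcd(277, 410) = 1, so 277 is a unit in Z/410Z (it has a multiplicative inverse). A unit cannot be a zero-divisor: if 277·b ≡ 0 then multiplying both sides by 277^(−1) gives b ≡ 0. So 277 is not a zero-divisor.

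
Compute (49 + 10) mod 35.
Reduce the summands first: 49 ≡ 14 (mod 35), so 49 + 10 ≡ 14 + 10 (mod 35). 14 + 10 = 24; 24 = 0·35 + 24, so (49 + 10) mod 35 = 24.

Final answer: 24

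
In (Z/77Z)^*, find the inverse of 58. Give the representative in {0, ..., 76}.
58^(−1) ≡ 4 (mod 77)

Apply the extended Euclidean algorithm to (77, 58), tracking rows (r, s, t) with s·77 + t·58 = r. Each division r_prev = q·r_cur + r_new produces the new row as (previous row) − q·(current row):
  row A: (77, 1, 0)   [1·77 + 0·58 = 77]
  row B: (58, 0, 1)   [0·77 + 1·58 = 58]
  77 = 1·58 + 19   → row C = row A − 1·row B = (19, 1, −1)   [check: 1·77 − 1·58 = 19]
  58 = 3·19 + 1   → row D = row B − 3·row C = (1, −3, 4)   [check: −3·77 + 4·58 = 1]
  19 = 19·1 + 0   → remainder 0, stop. gcd = 1 (last nonzero row D).
The gcd is 1, so 58 is invertible mod 77. The last nonzero row gives −3·77 + 4·58 = 1, so t = 4. So 58^(−1) ≡ 4 (mod 77). Verify: 58 · 4 = 232 ≡ 1 (mod 77). ✓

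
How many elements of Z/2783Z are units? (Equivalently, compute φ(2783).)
An element a ∈ Z/2783Z is a unit iff gcd(a, 2783) = 1, so the number of units is φ(2783). φ is multiplicative, with φ(p^e) = p^e − p^(e−1). Factorise 2783 = 11^2 · 23. Then
  φ(2783) = (11^2 − 11^1) · (23 − 1) = 110 · 22 = 2420.

Final answer: Z/2783Z has φ(2783) = 2420 units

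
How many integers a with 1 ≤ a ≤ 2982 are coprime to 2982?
The number of a ∈ {1, ..., 2982} with gcd(a, 2982) = 1 is by definition Euler's totient φ(2982). φ is multiplicative, with φ(p^e) = p^e − p^(e−1). Factorise 2982 = 2 · 3 · 7 · 71. Then
  φ(2982) = (2 − 1) · (3 − 1) · (7 − 1) · (71 − 1) = 1 · 2 · 6 · 70 = 840.
So there are 840 such integers.

Final answer: 840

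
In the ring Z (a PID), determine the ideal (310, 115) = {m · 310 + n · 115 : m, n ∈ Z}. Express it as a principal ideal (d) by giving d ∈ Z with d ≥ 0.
In the PID Z, (a, b) is generated by gcd(a, b). Compute gcd(310, 115) with the extended Euclidean algorithm, tracking rows (r, s, t) with s·310 + t·115 = r:
  row A: (310, 1, 0)   [1·310 + 0·115 = 310]
  row B: (115, 0, 1)   [0·310 + 1·115 = 115]
  310 = 2·115 + 80   → row C = row A − 2·row B = (80, 1, −2)   [check: 1·310 − 2·115 = 80]
  115 = 1·80 + 35   → row D = row B − 1·row C = (35, −1, 3)   [check: −1·310 + 3·115 = 35]
  80 = 2·35 + 10   → row E = row C − 2·row D = (10, 3, −8)   [check: 3·310 − 8·115 = 10]
  35 = 3·10 + 5   → row F = row D − 3·row E = (5, −10, 27)   [check: −10·310 + 27·115 = 5]
  10 = 2·5 + 0   → remainder 0, stop. gcd = 5 (last nonzero row F).
So gcd(310, 115) = 5, with Bézout identity −10·310 + 27·115 = 5. Containment (⊇): the Bézout identity exhibits 5 as an element of (310, 115), giving (5) ⊆ (310, 115). Containment (⊆): since 5 | 310 and 5 | 115 (310 = 5·62, 115 = 5·23), every Z-linear combination of 310 and 115 is divisible by 5, so (310, 115) ⊆ (5). Therefore (310, 115) = (5), d = 5.

Final answer: (310, 115) = (5); d = 5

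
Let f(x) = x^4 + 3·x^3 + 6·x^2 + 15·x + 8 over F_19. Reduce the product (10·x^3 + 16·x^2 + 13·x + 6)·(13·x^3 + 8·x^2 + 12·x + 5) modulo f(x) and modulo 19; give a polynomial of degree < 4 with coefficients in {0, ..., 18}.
Multiply as integer polynomials: a · b = 130·x^6 + 288·x^5 + 417·x^4 + 424·x^3 + 284·x^2 + 137·x + 30. Reducing coefficients mod 19: a · b ≡ 16·x^6 + 3·x^5 + 18·x^4 + 6·x^3 + 18·x^2 + 4·x + 11. Now divide by f(x) = x^4 + 3·x^3 + 6·x^2 + 15·x + 8 in F_19[x], eliminating the leading term at each step:
  leading term 16·x^6: subtract (16·x^2)·f(x) = 16·x^6 + 10·x^5 + x^4 + 12·x^3 + 14·x^2, leaving 12·x^5 + 17·x^4 + 13·x^3 + 4·x^2 + 4·x + 11 (coefficients mod 19)
  leading term 12·x^5: subtract (12·x)·f(x) = 12·x^5 + 17·x^4 + 15·x^3 + 9·x^2 + x, leaving 17·x^3 + 14·x^2 + 3·x + 11 (coefficients mod 19)
The degree is now < 4, so this is the remainder. Hence a · b ≡ 17·x^3 + 14·x^2 + 3·x + 11 in F_19[x]/(f).

Final answer: a · b ≡ 17·x^3 + 14·x^2 + 3·x + 11 (mod f(x))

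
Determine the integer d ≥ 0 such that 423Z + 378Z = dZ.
In the PID Z, (a, b) is generated by gcd(a, b). Compute gcd(423, 378) with the extended Euclidean algorithm, tracking rows (r, s, t) with s·423 + t·378 = r:
  row A: (423, 1, 0)   [1·423 + 0·378 = 423]
  row B: (378, 0, 1)   [0·423 + 1·378 = 378]
  423 = 1·378 + 45   → row C = row A − 1·row B = (45, 1, −1)   [check: 1·423 − 1·378 = 45]
  378 = 8·45 + 18   → row D = row B − 8·row C = (18, −8, 9)   [check: −8·423 + 9·378 = 18]
  45 = 2·18 + 9   → row E = row C − 2·row D = (9, 17, −19)   [check: 17·423 − 19·378 = 9]
  18 = 2·9 + 0   → remainder 0, stop. gcd = 9 (last nonzero row E).
So gcd(423, 378) = 9, with Bézout identity 17·423 − 19·378 = 9. Containment (⊇): the Bézout identity exhibits 9 as an element of (423, 378), giving (9) ⊆ (423, 378). Containment (⊆): since 9 | 423 and 9 | 378 (423 = 9·47, 378 = 9·42), every Z-linear combination of 423 and 378 is divisible by 9, so (423, 378) ⊆ (9). Therefore (423, 378) = (9), d = 9.

Final answer: (423, 378) = (9); d = 9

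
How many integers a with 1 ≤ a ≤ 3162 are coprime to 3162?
The number of a ∈ {1, ..., 3162} with gcd(a, 3162) = 1 is by definition Euler's totient φ(3162). φ is multiplicative, with φ(p^e) = p^e − p^(e−1). Factorise 3162 = 2 · 3 · 17 · 31. Then
  φ(3162) = (2 − 1) · (3 − 1) · (17 − 1) · (31 − 1) = 1 · 2 · 16 · 30 = 960.
So there are 960 such integers.

Final answer: 960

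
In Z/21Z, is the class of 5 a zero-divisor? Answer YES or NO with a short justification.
NO

gcd(5, 21) = 1, so 5 is a unit in Z/21Z (it has a multiplicative inverse). A unit cannot be a zero-divisor: if 5·b ≡ 0 then multiplying both sides by 5^(−1) gives b ≡ 0. So 5 is not a zero-divisor.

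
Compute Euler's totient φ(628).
φ is multiplicative, with φ(p^e) = p^e − p^(e−1). Factorise 628 = 2^2 · 157. Then
  φ(628) = (2^2 − 2^1) · (157 − 1) = 2 · 156 = 312.

Final answer: φ(628) = 312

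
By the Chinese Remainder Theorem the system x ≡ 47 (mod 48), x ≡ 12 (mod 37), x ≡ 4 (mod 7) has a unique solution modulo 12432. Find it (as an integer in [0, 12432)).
The moduli 48, 37, 7 are pairwise coprime, so by the CRT there is a unique solution mod 48·37·7 = 12432.
Solve by successive substitution. Start with x ≡ 47 (mod 48).
  Combine with x ≡ 12 (mod 37): write x = 47 + 48·t and require 47 + 48·t ≡ 12 (mod 37), i.e. 48·t ≡ 12 − 47 ≡ 2 (mod 37). Since 48^(−1) ≡ 27 (mod 37) (48 ≡ 11 (mod 37)), t ≡ 27·2 ≡ 17 (mod 37). So x ≡ 47 + 48·17 = 863 (mod 1776).
  Combine with x ≡ 4 (mod 7): write x = 863 + 1776·t and require 863 + 1776·t ≡ 4 (mod 7), i.e. 1776·t ≡ 4 − 863 ≡ 2 (mod 7). Since 1776^(−1) ≡ 3 (mod 7) (1776 ≡ 5 (mod 7)), t ≡ 3·2 ≡ 6 (mod 7). So x ≡ 863 + 1776·6 = 11519 (mod 12432).
Unique solution in [0, 12432): x = 11519.

Final answer: x ≡ 11519 (mod 12432); the representative in [0, 12432) is 11519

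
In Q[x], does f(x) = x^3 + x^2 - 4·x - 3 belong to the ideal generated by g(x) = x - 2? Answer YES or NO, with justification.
In Q[x] the ideal (g) consists of all multiples of g, so f ∈ (g) iff g | f, i.e. iff the remainder of f on division by g is 0. Divide f by g (g is monic, so eliminate the leading term of the running remainder at each step):
  leading term x^3: subtract (x^2)·g(x) = x^3 - 2·x^2, leaving 3·x^2 - 4·x - 3
  leading term 3·x^2: subtract (3·x)·g(x) = 3·x^2 - 6·x, leaving 2·x - 3
  leading term 2·x: subtract (2)·g(x) = 2·x - 4, leaving 1
The remainder r(x) = 1 ≠ 0 (and deg r < deg g), so g ∤ f, i.e. f ∉ (g).

Final answer: NO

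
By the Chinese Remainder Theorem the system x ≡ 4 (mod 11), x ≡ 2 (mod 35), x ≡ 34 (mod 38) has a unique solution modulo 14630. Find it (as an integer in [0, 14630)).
The moduli 11, 35, 38 are pairwise coprime, so by the CRT there is a unique solution mod 11·35·38 = 14630.
Solve by successive substitution. Start with x ≡ 4 (mod 11).
  Combine with x ≡ 2 (mod 35): write x = 4 + 11·t and require 4 + 11·t ≡ 2 (mod 35), i.e. 11·t ≡ 2 − 4 ≡ 33 (mod 35). Since 11^(−1) ≡ 16 (mod 35), t ≡ 16·33 ≡ 3 (mod 35). So x ≡ 4 + 11·3 = 37 (mod 385).
  Combine with x ≡ 34 (mod 38): write x = 37 + 385·t and require 37 + 385·t ≡ 34 (mod 38), i.e. 385·t ≡ 34 − 37 ≡ 35 (mod 38). Since 385^(−1) ≡ 23 (mod 38) (385 ≡ 5 (mod 38)), t ≡ 23·35 ≡ 7 (mod 38). So x ≡ 37 + 385·7 = 2732 (mod 14630).
Unique solution in [0, 14630): x = 2732.

Final answer: x ≡ 2732 (mod 14630); the representative in [0, 14630) is 2732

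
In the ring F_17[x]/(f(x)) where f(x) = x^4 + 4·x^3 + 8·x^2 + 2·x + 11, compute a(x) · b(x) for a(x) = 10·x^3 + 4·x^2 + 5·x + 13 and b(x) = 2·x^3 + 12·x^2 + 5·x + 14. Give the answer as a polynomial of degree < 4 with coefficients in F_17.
a · b ≡ 16·x^3 + 3·x^2 + 10·x + 10 (mod f(x))

Multiply as integer polynomials: a · b = 20·x^6 + 128·x^5 + 108·x^4 + 246·x^3 + 237·x^2 + 135·x + 182. Reducing coefficients mod 17: a · b ≡ 3·x^6 + 9·x^5 + 6·x^4 + 8·x^3 + 16·x^2 + 16·x + 12. Now divide by f(x) = x^4 + 4·x^3 + 8·x^2 + 2·x + 11 in F_17[x], eliminating the leading term at each step:
  leading term 3·x^6: subtract (3·x^2)·f(x) = 3·x^6 + 12·x^5 + 7·x^4 + 6·x^3 + 16·x^2, leaving 14·x^5 + 16·x^4 + 2·x^3 + 16·x + 12 (coefficients mod 17)
  leading term 14·x^5: subtract (14·x)·f(x) = 14·x^5 + 5·x^4 + 10·x^3 + 11·x^2 + x, leaving 11·x^4 + 9·x^3 + 6·x^2 + 15·x + 12 (coefficients mod 17)
  leading term 11·x^4: subtract (11)·f(x) = 11·x^4 + 10·x^3 + 3·x^2 + 5·x + 2, leaving 16·x^3 + 3·x^2 + 10·x + 10 (coefficients mod 17)
The degree is now < 4, so this is the remainder. Hence a · b ≡ 16·x^3 + 3·x^2 + 10·x + 10 in F_17[x]/(f).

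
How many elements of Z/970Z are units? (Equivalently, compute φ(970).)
Z/970Z has φ(970) = 384 units

An element a ∈ Z/970Z is a unit iff gcd(a, 970) = 1, so the number of units is φ(970). φ is multiplicative, with φ(p^e) = p^e − p^(e−1). Factorise 970 = 2 · 5 · 97. Then
  φ(970) = (2 − 1) · (5 − 1) · (97 − 1) = 1 · 4 · 96 = 384.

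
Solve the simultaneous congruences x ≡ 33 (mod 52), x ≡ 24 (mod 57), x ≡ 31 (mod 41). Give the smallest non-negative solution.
x ≡ 4869 (mod 121524); the representative in [0, 121524) is 4869

The moduli 52, 57, 41 are pairwise coprime, so by the CRT there is a unique solution mod 52·57·41 = 121524.
Solve by successive substitution. Start with x ≡ 33 (mod 52).
  Combine with x ≡ 24 (mod 57): write x = 33 + 52·t and require 33 + 52·t ≡ 24 (mod 57), i.e. 52·t ≡ 24 − 33 ≡ 48 (mod 57). Since 52^(−1) ≡ 34 (mod 57), t ≡ 34·48 ≡ 36 (mod 57). So x ≡ 33 + 52·36 = 1905 (mod 2964).
  Combine with x ≡ 31 (mod 41): write x = 1905 + 2964·t and require 1905 + 2964·t ≡ 31 (mod 41), i.e. 2964·t ≡ 31 − 1905 ≡ 12 (mod 41). Since 2964^(−1) ≡ 24 (mod 41) (2964 ≡ 12 (mod 41)), t ≡ 24·12 ≡ 1 (mod 41). So x ≡ 1905 + 2964·1 = 4869 (mod 121524).
Unique solution in [0, 121524): x = 4869.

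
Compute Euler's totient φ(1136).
φ(1136) = 560

φ is multiplicative, with φ(p^e) = p^e − p^(e−1). Factorise 1136 = 2^4 · 71. Then
  φ(1136) = (2^4 − 2^3) · (71 − 1) = 8 · 70 = 560.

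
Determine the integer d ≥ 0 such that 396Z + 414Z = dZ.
(396, 414) = (18); d = 18

In the PID Z, (a, b) is generated by gcd(a, b). Compute gcd(414, 396) with the extended Euclidean algorithm, tracking rows (r, s, t) with s·414 + t·396 = r:
  row A: (414, 1, 0)   [1·414 + 0·396 = 414]
  row B: (396, 0, 1)   [0·414 + 1·396 = 396]
  414 = 1·396 + 18   → row C = row A − 1·row B = (18, 1, −1)   [check: 1·414 − 1·396 = 18]
  396 = 22·18 + 0   → remainder 0, stop. gcd = 18 (last nonzero row C).
So gcd(396, 414) = 18, with Bézout identity 1·414 − 1·396 = 18. Containment (⊇): the Bézout identity exhibits 18 as an element of (396, 414), giving (18) ⊆ (396, 414). Containment (⊆): since 18 | 396 and 18 | 414 (396 = 18·22, 414 = 18·23), every Z-linear combination of 396 and 414 is divisible by 18, so (396, 414) ⊆ (18). Therefore (396, 414) = (18), d = 18.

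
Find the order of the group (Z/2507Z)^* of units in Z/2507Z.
|(Z/2507Z)^*| = 2376

(Z/2507Z)^* consists of the classes a with gcd(a, 2507) = 1, so its order is φ(2507). φ is multiplicative, with φ(p^e) = p^e − p^(e−1). Factorise 2507 = 23 · 109. Then
  φ(2507) = (23 − 1) · (109 − 1) = 22 · 108 = 2376.
Thus |(Z/2507Z)^*| = 2376.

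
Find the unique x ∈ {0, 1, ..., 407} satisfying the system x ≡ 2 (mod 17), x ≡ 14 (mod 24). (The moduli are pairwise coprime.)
The moduli 17, 24 are pairwise coprime, so by the CRT there is a unique solution mod 17·24 = 408.
Solve by successive substitution. Start with x ≡ 2 (mod 17).
  Combine with x ≡ 14 (mod 24): write x = 2 + 17·t and require 2 + 17·t ≡ 14 (mod 24), i.e. 17·t ≡ 14 − 2 ≡ 12 (mod 24). Since 17^(−1) ≡ 17 (mod 24), t ≡ 17·12 ≡ 12 (mod 24). So x ≡ 2 + 17·12 = 206 (mod 408).
Unique solution in [0, 408): x = 206.

Final answer: x ≡ 206 (mod 408); the representative in [0, 408) is 206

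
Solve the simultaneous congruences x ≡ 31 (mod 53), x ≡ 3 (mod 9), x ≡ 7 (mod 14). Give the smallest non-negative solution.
The moduli 53, 9, 14 are pairwise coprime, so by the CRT there is a unique solution mod 53·9·14 = 6678.
Solve by successive substitution. Start with x ≡ 31 (mod 53).
  Combine with x ≡ 3 (mod 9): write x = 31 + 53·t and require 31 + 53·t ≡ 3 (mod 9), i.e. 53·t ≡ 3 − 31 ≡ 8 (mod 9). Since 53^(−1) ≡ 8 (mod 9) (53 ≡ 8 (mod 9)), t ≡ 8·8 ≡ 1 (mod 9). So x ≡ 31 + 53·1 = 84 (mod 477).
  Combine with x ≡ 7 (mod 14): write x = 84 + 477·t and require 84 + 477·t ≡ 7 (mod 14), i.e. 477·t ≡ 7 − 84 ≡ 7 (mod 14). Since 477^(−1) ≡ 1 (mod 14) (477 ≡ 1 (mod 14)), t ≡ 1·7 ≡ 7 (mod 14). So x ≡ 84 + 477·7 = 3423 (mod 6678).
Unique solution in [0, 6678): x = 3423.

Final answer: x ≡ 3423 (mod 6678); the representative in [0, 6678) is 3423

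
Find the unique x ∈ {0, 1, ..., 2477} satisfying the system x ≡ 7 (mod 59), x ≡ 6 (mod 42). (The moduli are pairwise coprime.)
x ≡ 2190 (mod 2478); the representative in [0, 2478) is 2190

The moduli 59, 42 are pairwise coprime, so by the CRT there is a unique solution mod 59·42 = 2478.
Solve by successive substitution. Start with x ≡ 7 (mod 59).
  Combine with x ≡ 6 (mod 42): write x = 7 + 59·t and require 7 + 59·t ≡ 6 (mod 42), i.e. 59·t ≡ 6 − 7 ≡ 41 (mod 42). Since 59^(−1) ≡ 5 (mod 42) (59 ≡ 17 (mod 42)), t ≡ 5·41 ≡ 37 (mod 42). So x ≡ 7 + 59·37 = 2190 (mod 2478).
Unique solution in [0, 2478): x = 2190.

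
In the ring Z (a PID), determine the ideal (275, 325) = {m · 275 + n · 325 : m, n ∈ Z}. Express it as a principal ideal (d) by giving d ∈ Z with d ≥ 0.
(275, 325) = (25); d = 25

In the PID Z, (a, b) is generated by gcd(a, b). Compute gcd(325, 275) with the extended Euclidean algorithm, tracking rows (r, s, t) with s·325 + t·275 = r:
  row A: (325, 1, 0)   [1·325 + 0·275 = 325]
  row B: (275, 0, 1)   [0·325 + 1·275 = 275]
  325 = 1·275 + 50   → row C = row A − 1·row B = (50, 1, −1)   [check: 1·325 − 1·275 = 50]
  275 = 5·50 + 25   → row D = row B − 5·row C = (25, −5, 6)   [check: −5·325 + 6·275 = 25]
  50 = 2·25 + 0   → remainder 0, stop. gcd = 25 (last nonzero row D).
So gcd(275, 325) = 25, with Bézout identity −5·325 + 6·275 = 25. Containment (⊇): the Bézout identity exhibits 25 as an element of (275, 325), giving (25) ⊆ (275, 325). Containment (⊆): since 25 | 275 and 25 | 325 (275 = 25·11, 325 = 25·13), every Z-linear combination of 275 and 325 is divisible by 25, so (275, 325) ⊆ (25). Therefore (275, 325) = (25), d = 25.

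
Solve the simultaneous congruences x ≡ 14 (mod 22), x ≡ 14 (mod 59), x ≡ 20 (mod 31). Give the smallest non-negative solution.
The moduli 22, 59, 31 are pairwise coprime, so by the CRT there is a unique solution mod 22·59·31 = 40238.
Solve by successive substitution. Start with x ≡ 14 (mod 22).
  Combine with x ≡ 14 (mod 59): write x = 14 + 22·t and require 14 + 22·t ≡ 14 (mod 59), i.e. 22·t ≡ 14 − 14 ≡ 0 (mod 59). Since 22^(−1) ≡ 51 (mod 59), t ≡ 51·0 ≡ 0 (mod 59). So x ≡ 14 + 22·0 = 14 (mod 1298).
  Combine with x ≡ 20 (mod 31): write x = 14 + 1298·t and require 14 + 1298·t ≡ 20 (mod 31), i.e. 1298·t ≡ 20 − 14 ≡ 6 (mod 31). Since 1298^(−1) ≡ 23 (mod 31) (1298 ≡ 27 (mod 31)), t ≡ 23·6 ≡ 14 (mod 31). So x ≡ 14 + 1298·14 = 18186 (mod 40238).
Unique solution in [0, 40238): x = 18186.

Final answer: x ≡ 18186 (mod 40238); the representative in [0, 40238) is 18186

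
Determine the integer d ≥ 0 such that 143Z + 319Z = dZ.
In the PID Z, (a, b) is generated by gcd(a, b). Compute gcd(319, 143) with the extended Euclidean algorithm, tracking rows (r, s, t) with s·319 + t·143 = r:
  row A: (319, 1, 0)   [1·319 + 0·143 = 319]
  row B: (143, 0, 1)   [0·319 + 1·143 = 143]
  319 = 2·143 + 33   → row C = row A − 2·row B = (33, 1, −2)   [check: 1·319 − 2·143 = 33]
  143 = 4·33 + 11   → row D = row B − 4·row C = (11, −4, 9)   [check: −4·319 + 9·143 = 11]
  33 = 3·11 + 0   → remainder 0, stop. gcd = 11 (last nonzero row D).
So gcd(143, 319) = 11, with Bézout identity −4·319 + 9·143 = 11. Containment (⊇): the Bézout identity exhibits 11 as an element of (143, 319), giving (11) ⊆ (143, 319). Containment (⊆): since 11 | 143 and 11 | 319 (143 = 11·13, 319 = 11·29), every Z-linear combination of 143 and 319 is divisible by 11, so (143, 319) ⊆ (11). Therefore (143, 319) = (11), d = 11.

Final answer: (143, 319) = (11); d = 11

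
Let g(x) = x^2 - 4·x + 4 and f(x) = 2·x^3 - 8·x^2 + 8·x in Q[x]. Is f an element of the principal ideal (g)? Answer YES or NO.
YES

In Q[x] the ideal (g) consists of all multiples of g, so f ∈ (g) iff g | f, i.e. iff the remainder of f on division by g is 0. Divide f by g (g is monic, so eliminate the leading term of the running remainder at each step):
  leading term 2·x^3: subtract (2·x)·g(x) = 2·x^3 - 8·x^2 + 8·x, leaving 0
The remainder is 0, so f(x) = g(x) · h(x) with h(x) = 2·x. Hence g | f, i.e. f ∈ (g).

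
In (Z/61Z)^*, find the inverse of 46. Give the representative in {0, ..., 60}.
Apply the extended Euclidean algorithm to (61, 46), tracking rows (r, s, t) with s·61 + t·46 = r. Each division r_prev = q·r_cur + r_new produces the new row as (previous row) − q·(current row):
  row A: (61, 1, 0)   [1·61 + 0·46 = 61]
  row B: (46, 0, 1)   [0·61 + 1·46 = 46]
  61 = 1·46 + 15   → row C = row A − 1·row B = (15, 1, −1)   [check: 1·61 − 1·46 = 15]
  46 = 3·15 + 1   → row D = row B − 3·row C = (1, −3, 4)   [check: −3·61 + 4·46 = 1]
  15 = 15·1 + 0   → remainder 0, stop. gcd = 1 (last nonzero row D).
The gcd is 1, so 46 is invertible mod 61. The last nonzero row gives −3·61 + 4·46 = 1, so t = 4. So 46^(−1) ≡ 4 (mod 61). Verify: 46 · 4 = 184 ≡ 1 (mod 61). ✓

Final answer: 46^(−1) ≡ 4 (mod 61)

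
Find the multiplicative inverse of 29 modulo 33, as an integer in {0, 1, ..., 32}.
Apply the extended Euclidean algorithm to (33, 29), tracking rows (r, s, t) with s·33 + t·29 = r. Each division r_prev = q·r_cur + r_new produces the new row as (previous row) − q·(current row):
  row A: (33, 1, 0)   [1·33 + 0·29 = 33]
  row B: (29, 0, 1)   [0·33 + 1·29 = 29]
  33 = 1·29 + 4   → row C = row A − 1·row B = (4, 1, −1)   [check: 1·33 − 1·29 = 4]
  29 = 7·4 + 1   → row D = row B − 7·row C = (1, −7, 8)   [check: −7·33 + 8·29 = 1]
  4 = 4·1 + 0   → remainder 0, stop. gcd = 1 (last nonzero row D).
The gcd is 1, so 29 is invertible mod 33. The last nonzero row gives −7·33 + 8·29 = 1, so t = 8. So 29^(−1) ≡ 8 (mod 33). Verify: 29 · 8 = 232 ≡ 1 (mod 33). ✓

Final answer: 29^(−1) ≡ 8 (mod 33)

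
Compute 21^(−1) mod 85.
Apply the extended Euclidean algorithm to (85, 21), tracking rows (r, s, t) with s·85 + t·21 = r. Each division r_prev = q·r_cur + r_new produces the new row as (previous row) − q·(current row):
  row A: (85, 1, 0)   [1·85 + 0·21 = 85]
  row B: (21, 0, 1)   [0·85 + 1·21 = 21]
  85 = 4·21 + 1   → row C = row A − 4·row B = (1, 1, −4)   [check: 1·85 − 4·21 = 1]
  21 = 21·1 + 0   → remainder 0, stop. gcd = 1 (last nonzero row C).
The gcd is 1, so 21 is invertible mod 85. The last nonzero row gives 1·85 − 4·21 = 1, so t = −4. So 21^(−1) ≡ −4 ≡ 81 (mod 85). Verify: 21 · 81 = 1701 ≡ 1 (mod 85). ✓

Final answer: 21^(−1) ≡ 81 (mod 85)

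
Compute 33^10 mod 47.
Use repeated squaring. Binary(10) = 1010. Walk through the bits of the exponent 10 left-to-right: at each bit after the leading one, square the running value, then multiply by 33 if the bit is 1 (always reducing mod 47):
  bit 1 = 1 (leading): start with 33.
  bit 2 = 0: square 33^2 = 1089 ≡ 8 (mod 47).
  bit 3 = 1: square 8^2 = 64 ≡ 17; bit is 1, so multiply 17·33 = 561 ≡ 44 (mod 47).
  bit 4 = 0: square 44^2 = 1936 ≡ 9 (mod 47).
Final value: 33^10 ≡ 9 (mod 47).

Final answer: 9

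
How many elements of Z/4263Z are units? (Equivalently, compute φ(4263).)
An element a ∈ Z/4263Z is a unit iff gcd(a, 4263) = 1, so the number of units is φ(4263). φ is multiplicative, with φ(p^e) = p^e − p^(e−1). Factorise 4263 = 3 · 7^2 · 29. Then
  φ(4263) = (3 − 1) · (7^2 − 7^1) · (29 − 1) = 2 · 42 · 28 = 2352.

Final answer: Z/4263Z has φ(4263) = 2352 units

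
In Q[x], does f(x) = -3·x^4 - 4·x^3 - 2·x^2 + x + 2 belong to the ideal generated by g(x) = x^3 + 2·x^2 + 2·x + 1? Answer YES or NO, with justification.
YES

In Q[x] the ideal (g) consists of all multiples of g, so f ∈ (g) iff g | f, i.e. iff the remainder of f on division by g is 0. Divide f by g (g is monic, so eliminate the leading term of the running remainder at each step):
  leading term -3·x^4: subtract (-3·x)·g(x) = -3·x^4 - 6·x^3 - 6·x^2 - 3·x, leaving 2·x^3 + 4·x^2 + 4·x + 2
  leading term 2·x^3: subtract (2)·g(x) = 2·x^3 + 4·x^2 + 4·x + 2, leaving 0
The remainder is 0, so f(x) = g(x) · h(x) with h(x) = 2 - 3·x. Hence g | f, i.e. f ∈ (g).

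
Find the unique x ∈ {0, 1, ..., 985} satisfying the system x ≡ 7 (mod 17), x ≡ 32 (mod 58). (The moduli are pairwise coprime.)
x ≡ 670 (mod 986); the representative in [0, 986) is 670

The moduli 17, 58 are pairwise coprime, so by the CRT there is a unique solution mod 17·58 = 986.
Solve by successive substitution. Start with x ≡ 7 (mod 17).
  Combine with x ≡ 32 (mod 58): write x = 7 + 17·t and require 7 + 17·t ≡ 32 (mod 58), i.e. 17·t ≡ 32 − 7 ≡ 25 (mod 58). Since 17^(−1) ≡ 41 (mod 58), t ≡ 41·25 ≡ 39 (mod 58). So x ≡ 7 + 17·39 = 670 (mod 986).
Unique solution in [0, 986): x = 670.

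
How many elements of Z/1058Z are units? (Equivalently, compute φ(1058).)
An element a ∈ Z/1058Z is a unit iff gcd(a, 1058) = 1, so the number of units is φ(1058). φ is multiplicative, with φ(p^e) = p^e − p^(e−1). Factorise 1058 = 2 · 23^2. Then
  φ(1058) = (2 − 1) · (23^2 − 23^1) = 1 · 506 = 506.

Final answer: Z/1058Z has φ(1058) = 506 units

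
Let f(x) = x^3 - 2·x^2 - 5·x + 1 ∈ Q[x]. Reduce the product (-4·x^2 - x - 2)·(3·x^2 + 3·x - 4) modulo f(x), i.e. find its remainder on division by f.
First multiply in Q[x] without reducing: a · b = -12·x^4 - 15·x^3 + 7·x^2 - 2·x + 8. Now divide by f(x) = x^3 - 2·x^2 - 5·x + 1, eliminating the leading term at each step:
  leading term -12·x^4: subtract (-12·x)·f(x) = -12·x^4 + 24·x^3 + 60·x^2 - 12·x, leaving -39·x^3 - 53·x^2 + 10·x + 8
  leading term -39·x^3: subtract (-39)·f(x) = -39·x^3 + 78·x^2 + 195·x - 39, leaving -131·x^2 - 185·x + 47
The degree is now < 3, so this is the remainder. Hence a · b ≡ -131·x^2 - 185·x + 47 in Q[x]/(f).

Final answer: a · b ≡ -131·x^2 - 185·x + 47 (mod f(x))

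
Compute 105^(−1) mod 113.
Apply the extended Euclidean algorithm to (113, 105), tracking rows (r, s, t) with s·113 + t·105 = r. Each division r_prev = q·r_cur + r_new produces the new row as (previous row) − q·(current row):
  row A: (113, 1, 0)   [1·113 + 0·105 = 113]
  row B: (105, 0, 1)   [0·113 + 1·105 = 105]
  113 = 1·105 + 8   → row C = row A − 1·row B = (8, 1, −1)   [check: 1·113 − 1·105 = 8]
  105 = 13·8 + 1   → row D = row B − 13·row C = (1, −13, 14)   [check: −13·113 + 14·105 = 1]
  8 = 8·1 + 0   → remainder 0, stop. gcd = 1 (last nonzero row D).
The gcd is 1, so 105 is invertible mod 113. The last nonzero row gives −13·113 + 14·105 = 1, so t = 14. So 105^(−1) ≡ 14 (mod 113). Verify: 105 · 14 = 1470 ≡ 1 (mod 113). ✓

Final answer: 105^(−1) ≡ 14 (mod 113)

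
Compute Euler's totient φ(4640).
φ(4640) = 1792

φ is multiplicative, with φ(p^e) = p^e − p^(e−1). Factorise 4640 = 2^5 · 5 · 29. Then
  φ(4640) = (2^5 − 2^4) · (5 − 1) · (29 − 1) = 16 · 4 · 28 = 1792.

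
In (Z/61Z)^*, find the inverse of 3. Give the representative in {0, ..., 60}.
Apply the extended Euclidean algorithm to (61, 3), tracking rows (r, s, t) with s·61 + t·3 = r. Each division r_prev = q·r_cur + r_new produces the new row as (previous row) − q·(current row):
  row A: (61, 1, 0)   [1·61 + 0·3 = 61]
  row B: (3, 0, 1)   [0·61 + 1·3 = 3]
  61 = 20·3 + 1   → row C = row A − 20·row B = (1, 1, −20)   [check: 1·61 − 20·3 = 1]
  3 = 3·1 + 0   → remainder 0, stop. gcd = 1 (last nonzero row C).
The gcd is 1, so 3 is invertible mod 61. The last nonzero row gives 1·61 − 20·3 = 1, so t = −20. So 3^(−1) ≡ −20 ≡ 41 (mod 61). Verify: 3 · 41 = 123 ≡ 1 (mod 61). ✓

Final answer: 3^(−1) ≡ 41 (mod 61)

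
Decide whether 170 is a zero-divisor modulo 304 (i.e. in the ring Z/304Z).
YES

gcd(170, 304) = 2 > 1, so 170 is not a unit in Z/304Z. In Z/nZ every nonzero non-unit is a zero-divisor: explicitly, take b = 304/gcd = 152 ≠ 0 (mod 304); then 170·152 = 25840 = 85·304, i.e. 170·152 ≡ 0 (mod 304). So 170 is a zero-divisor.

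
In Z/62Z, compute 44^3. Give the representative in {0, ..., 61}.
58

Use repeated squaring. Binary(3) = 11. Walk through the bits of the exponent 3 left-to-right: at each bit after the leading one, square the running value, then multiply by 44 if the bit is 1 (always reducing mod 62):
  bit 1 = 1 (leading): start with 44.
  bit 2 = 1: square 44^2 = 1936 ≡ 14; bit is 1, so multiply 14·44 = 616 ≡ 58 (mod 62).
Final value: 44^3 ≡ 58 (mod 62).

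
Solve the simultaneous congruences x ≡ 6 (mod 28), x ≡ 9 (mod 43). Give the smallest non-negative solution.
x ≡ 482 (mod 1204); the representative in [0, 1204) is 482

The moduli 28, 43 are pairwise coprime, so by the CRT there is a unique solution mod 28·43 = 1204.
Solve by successive substitution. Start with x ≡ 6 (mod 28).
  Combine with x ≡ 9 (mod 43): write x = 6 + 28·t and require 6 + 28·t ≡ 9 (mod 43), i.e. 28·t ≡ 9 − 6 ≡ 3 (mod 43). Since 28^(−1) ≡ 20 (mod 43), t ≡ 20·3 ≡ 17 (mod 43). So x ≡ 6 + 28·17 = 482 (mod 1204).
Unique solution in [0, 1204): x = 482.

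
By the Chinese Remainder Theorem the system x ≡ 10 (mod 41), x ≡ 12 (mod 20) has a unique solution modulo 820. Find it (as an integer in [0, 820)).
x ≡ 92 (mod 820); the representative in [0, 820) is 92

The moduli 41, 20 are pairwise coprime, so by the CRT there is a unique solution mod 41·20 = 820.
Solve by successive substitution. Start with x ≡ 10 (mod 41).
  Combine with x ≡ 12 (mod 20): write x = 10 + 41·t and require 10 + 41·t ≡ 12 (mod 20), i.e. 41·t ≡ 12 − 10 ≡ 2 (mod 20). Since 41^(−1) ≡ 1 (mod 20) (41 ≡ 1 (mod 20)), t ≡ 1·2 ≡ 2 (mod 20). So x ≡ 10 + 41·2 = 92 (mod 820).
Unique solution in [0, 820): x = 92.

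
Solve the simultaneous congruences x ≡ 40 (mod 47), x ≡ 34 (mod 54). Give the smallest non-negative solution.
x ≡ 1168 (mod 2538); the representative in [0, 2538) is 1168

The moduli 47, 54 are pairwise coprime, so by the CRT there is a unique solution mod 47·54 = 2538.
Solve by successive substitution. Start with x ≡ 40 (mod 47).
  Combine with x ≡ 34 (mod 54): write x = 40 + 47·t and require 40 + 47·t ≡ 34 (mod 54), i.e. 47·t ≡ 34 − 40 ≡ 48 (mod 54). Since 47^(−1) ≡ 23 (mod 54), t ≡ 23·48 ≡ 24 (mod 54). So x ≡ 40 + 47·24 = 1168 (mod 2538).
Unique solution in [0, 2538): x = 1168.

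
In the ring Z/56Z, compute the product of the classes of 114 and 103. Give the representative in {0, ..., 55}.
Reduce the factors first: 114 ≡ 2, 103 ≡ 47 (mod 56), so 114 · 103 ≡ 2 · 47 (mod 56). 2 · 47 = 94. Dividing by 56: 94 = 1·56 + 38. So (114 · 103) mod 56 = 38.

Final answer: 38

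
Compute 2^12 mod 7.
Use repeated squaring. Binary(12) = 1100. Walk through the bits of the exponent 12 left-to-right: at each bit after the leading one, square the running value, then multiply by 2 if the bit is 1 (always reducing mod 7):
  bit 1 = 1 (leading): start with 2.
  bit 2 = 1: square 2^2 = 4; bit is 1, so multiply 4·2 = 8 ≡ 1 (mod 7).
  bit 3 = 0: square 1^2 = 1 (mod 7).
  bit 4 = 0: square 1^2 = 1 (mod 7).
Final value: 2^12 ≡ 1 (mod 7).

Final answer: 1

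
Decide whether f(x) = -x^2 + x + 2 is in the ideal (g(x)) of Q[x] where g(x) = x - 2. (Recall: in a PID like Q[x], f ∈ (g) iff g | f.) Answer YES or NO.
YES

In Q[x] the ideal (g) consists of all multiples of g, so f ∈ (g) iff g | f, i.e. iff the remainder of f on division by g is 0. Divide f by g (g is monic, so eliminate the leading term of the running remainder at each step):
  leading term -x^2: subtract (-x)·g(x) = -x^2 + 2·x, leaving 2 - x
  leading term -x: subtract (-1)·g(x) = 2 - x, leaving 0
The remainder is 0, so f(x) = g(x) · h(x) with h(x) = -x - 1. Hence g | f, i.e. f ∈ (g).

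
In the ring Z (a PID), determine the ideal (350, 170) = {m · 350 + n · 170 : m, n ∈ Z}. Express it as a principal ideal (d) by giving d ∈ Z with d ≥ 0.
In the PID Z, (a, b) is generated by gcd(a, b). Compute gcd(350, 170) with the extended Euclidean algorithm, tracking rows (r, s, t) with s·350 + t·170 = r:
  row A: (350, 1, 0)   [1·350 + 0·170 = 350]
  row B: (170, 0, 1)   [0·350 + 1·170 = 170]
  350 = 2·170 + 10   → row C = row A − 2·row B = (10, 1, −2)   [check: 1·350 − 2·170 = 10]
  170 = 17·10 + 0   → remainder 0, stop. gcd = 10 (last nonzero row C).
So gcd(350, 170) = 10, with Bézout identity 1·350 − 2·170 = 10. Containment (⊇): the Bézout identity exhibits 10 as an element of (350, 170), giving (10) ⊆ (350, 170). Containment (⊆): since 10 | 350 and 10 | 170 (350 = 10·35, 170 = 10·17), every Z-linear combination of 350 and 170 is divisible by 10, so (350, 170) ⊆ (10). Therefore (350, 170) = (10), d = 10.

Final answer: (350, 170) = (10); d = 10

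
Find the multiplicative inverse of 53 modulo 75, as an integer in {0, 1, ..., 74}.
Apply the extended Euclidean algorithm to (75, 53), tracking rows (r, s, t) with s·75 + t·53 = r. Each division r_prev = q·r_cur + r_new produces the new row as (previous row) − q·(current row):
  row A: (75, 1, 0)   [1·75 + 0·53 = 75]
  row B: (53, 0, 1)   [0·75 + 1·53 = 53]
  75 = 1·53 + 22   → row C = row A − 1·row B = (22, 1, −1)   [check: 1·75 − 1·53 = 22]
  53 = 2·22 + 9   → row D = row B − 2·row C = (9, −2, 3)   [check: −2·75 + 3·53 = 9]
  22 = 2·9 + 4   → row E = row C − 2·row D = (4, 5, −7)   [check: 5·75 − 7·53 = 4]
  9 = 2·4 + 1   → row F = row D − 2·row E = (1, −12, 17)   [check: −12·75 + 17·53 = 1]
  4 = 4·1 + 0   → remainder 0, stop. gcd = 1 (last nonzero row F).
The gcd is 1, so 53 is invertible mod 75. The last nonzero row gives −12·75 + 17·53 = 1, so t = 17. So 53^(−1) ≡ 17 (mod 75). Verify: 53 · 17 = 901 ≡ 1 (mod 75). ✓

Final answer: 53^(−1) ≡ 17 (mod 75)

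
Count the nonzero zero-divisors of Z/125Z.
In Z/125Z each nonzero element is either a unit (gcd with 125 is 1) or a zero-divisor (gcd > 1). The number of units is φ(125): factorise 125 = 5^3, so φ(125) = (5^3 − 5^2) = 100 = 100. The nonzero elements number 125 − 1 = 124. Hence the nonzero zero-divisors number 124 − 100 = 24.

Final answer: Z/125Z has 24 nonzero zero-divisors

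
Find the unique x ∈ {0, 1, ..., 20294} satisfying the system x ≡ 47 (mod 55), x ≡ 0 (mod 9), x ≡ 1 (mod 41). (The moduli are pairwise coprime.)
The moduli 55, 9, 41 are pairwise coprime, so by the CRT there is a unique solution mod 55·9·41 = 20295.
Solve by successive substitution. Start with x ≡ 47 (mod 55).
  Combine with x ≡ 0 (mod 9): write x = 47 + 55·t and require 47 + 55·t ≡ 0 (mod 9), i.e. 55·t ≡ 0 − 47 ≡ 7 (mod 9). Since 55^(−1) ≡ 1 (mod 9) (55 ≡ 1 (mod 9)), t ≡ 1·7 ≡ 7 (mod 9). So x ≡ 47 + 55·7 = 432 (mod 495).
  Combine with x ≡ 1 (mod 41): write x = 432 + 495·t and require 432 + 495·t ≡ 1 (mod 41), i.e. 495·t ≡ 1 − 432 ≡ 20 (mod 41). Since 495^(−1) ≡ 14 (mod 41) (495 ≡ 3 (mod 41)), t ≡ 14·20 ≡ 34 (mod 41). So x ≡ 432 + 495·34 = 17262 (mod 20295).
Unique solution in [0, 20295): x = 17262.

Final answer: x ≡ 17262 (mod 20295); the representative in [0, 20295) is 17262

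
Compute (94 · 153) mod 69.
Reduce the factors first: 94 ≡ 25, 153 ≡ 15 (mod 69), so 94 · 153 ≡ 25 · 15 (mod 69). 25 · 15 = 375. Dividing by 69: 375 = 5·69 + 30. So (94 · 153) mod 69 = 30.

Final answer: 30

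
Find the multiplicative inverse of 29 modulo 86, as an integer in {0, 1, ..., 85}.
Apply the extended Euclidean algorithm to (86, 29), tracking rows (r, s, t) with s·86 + t·29 = r. Each division r_prev = q·r_cur + r_new produces the new row as (previous row) − q·(current row):
  row A: (86, 1, 0)   [1·86 + 0·29 = 86]
  row B: (29, 0, 1)   [0·86 + 1·29 = 29]
  86 = 2·29 + 28   → row C = row A − 2·row B = (28, 1, −2)   [check: 1·86 − 2·29 = 28]
  29 = 1·28 + 1   → row D = row B − 1·row C = (1, −1, 3)   [check: −1·86 + 3·29 = 1]
  28 = 28·1 + 0   → remainder 0, stop. gcd = 1 (last nonzero row D).
The gcd is 1, so 29 is invertible mod 86. The last nonzero row gives −1·86 + 3·29 = 1, so t = 3. So 29^(−1) ≡ 3 (mod 86). Verify: 29 · 3 = 87 ≡ 1 (mod 86). ✓

Final answer: 29^(−1) ≡ 3 (mod 86)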